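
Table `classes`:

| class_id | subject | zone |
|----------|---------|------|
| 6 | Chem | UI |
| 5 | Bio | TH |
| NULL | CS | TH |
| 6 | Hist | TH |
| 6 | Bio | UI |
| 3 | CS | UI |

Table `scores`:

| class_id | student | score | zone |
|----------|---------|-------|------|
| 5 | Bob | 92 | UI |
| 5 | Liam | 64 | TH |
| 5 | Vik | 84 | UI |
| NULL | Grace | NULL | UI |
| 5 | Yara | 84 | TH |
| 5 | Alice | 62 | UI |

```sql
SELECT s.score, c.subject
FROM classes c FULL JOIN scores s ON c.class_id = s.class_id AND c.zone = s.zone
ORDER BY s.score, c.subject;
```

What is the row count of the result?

11

FULL OUTER JOIN keeps every row from both sides; unmatched rows get NULL for the other side's columns.
Matching on c.class_id = s.class_id AND c.zone = s.zone. A NULL in a compared column never satisfies the condition.
Matched pairs: 2; unmatched c rows kept: 5; unmatched s rows kept: 4.
Total: 2 matched + 9 padded = 11 rows.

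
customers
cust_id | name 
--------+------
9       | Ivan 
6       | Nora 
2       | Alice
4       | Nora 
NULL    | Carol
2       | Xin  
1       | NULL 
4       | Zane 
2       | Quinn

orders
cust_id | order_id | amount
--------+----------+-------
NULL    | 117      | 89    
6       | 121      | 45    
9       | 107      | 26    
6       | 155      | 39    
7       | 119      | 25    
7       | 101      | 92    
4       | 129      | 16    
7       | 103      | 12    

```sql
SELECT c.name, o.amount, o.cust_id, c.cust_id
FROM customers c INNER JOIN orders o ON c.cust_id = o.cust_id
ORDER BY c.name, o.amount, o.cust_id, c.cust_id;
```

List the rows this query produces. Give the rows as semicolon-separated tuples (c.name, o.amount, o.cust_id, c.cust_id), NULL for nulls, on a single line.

INNER JOIN keeps only pairs where the ON condition holds.
Matching on c.cust_id = o.cust_id. A NULL in a compared column never satisfies the condition.
Matched pairs: 5.

(Ivan, 26, 9, 9); (Nora, 16, 4, 4); (Nora, 39, 6, 6); (Nora, 45, 6, 6); (Zane, 16, 4, 4)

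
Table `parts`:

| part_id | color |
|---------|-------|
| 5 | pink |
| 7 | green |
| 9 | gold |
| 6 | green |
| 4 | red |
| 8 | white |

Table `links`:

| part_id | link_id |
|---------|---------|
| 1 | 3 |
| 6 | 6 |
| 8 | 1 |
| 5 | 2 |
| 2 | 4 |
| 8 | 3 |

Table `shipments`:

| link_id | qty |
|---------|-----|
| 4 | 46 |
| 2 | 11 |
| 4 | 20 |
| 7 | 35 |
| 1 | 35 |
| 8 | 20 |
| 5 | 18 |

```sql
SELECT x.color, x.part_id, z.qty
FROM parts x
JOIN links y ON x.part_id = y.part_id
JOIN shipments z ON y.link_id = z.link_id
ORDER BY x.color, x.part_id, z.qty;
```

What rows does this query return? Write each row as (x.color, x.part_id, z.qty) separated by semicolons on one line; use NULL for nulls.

(pink, 5, 11); (white, 8, 35)

Joins associate left-to-right: parts INNER JOIN links on part_id gives 4 intermediate row(s).
Then INNER JOIN `shipments z` on link_id: keep only rows whose y.link_id appears in z.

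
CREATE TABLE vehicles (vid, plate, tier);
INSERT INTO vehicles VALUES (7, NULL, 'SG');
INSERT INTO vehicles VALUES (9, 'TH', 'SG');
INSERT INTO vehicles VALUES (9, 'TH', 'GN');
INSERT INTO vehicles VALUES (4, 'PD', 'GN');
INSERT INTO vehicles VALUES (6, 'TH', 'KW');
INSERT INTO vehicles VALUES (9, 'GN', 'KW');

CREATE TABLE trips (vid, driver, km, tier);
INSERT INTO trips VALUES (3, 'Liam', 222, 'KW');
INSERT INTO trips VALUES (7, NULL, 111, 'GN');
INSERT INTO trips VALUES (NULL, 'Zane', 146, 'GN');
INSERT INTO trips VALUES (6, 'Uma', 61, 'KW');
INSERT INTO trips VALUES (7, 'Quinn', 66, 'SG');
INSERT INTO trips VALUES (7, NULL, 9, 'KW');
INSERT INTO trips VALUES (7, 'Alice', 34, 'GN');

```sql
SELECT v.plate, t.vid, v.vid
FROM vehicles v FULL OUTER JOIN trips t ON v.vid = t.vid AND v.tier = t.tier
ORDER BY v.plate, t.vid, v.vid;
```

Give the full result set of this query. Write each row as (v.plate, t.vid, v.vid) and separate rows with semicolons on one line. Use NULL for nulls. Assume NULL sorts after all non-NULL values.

(GN, NULL, 9); (PD, NULL, 4); (TH, 6, 6); (TH, NULL, 9); (TH, NULL, 9); (NULL, 3, NULL); (NULL, 7, 7); (NULL, 7, NULL); (NULL, 7, NULL); (NULL, 7, NULL); (NULL, NULL, NULL)

FULL OUTER JOIN keeps every row from both sides; unmatched rows get NULL for the other side's columns.
Matching on v.vid = t.vid AND v.tier = t.tier. A NULL in a compared column never satisfies the condition.
Matched pairs: 2; unmatched v rows kept: 4; unmatched t rows kept: 5.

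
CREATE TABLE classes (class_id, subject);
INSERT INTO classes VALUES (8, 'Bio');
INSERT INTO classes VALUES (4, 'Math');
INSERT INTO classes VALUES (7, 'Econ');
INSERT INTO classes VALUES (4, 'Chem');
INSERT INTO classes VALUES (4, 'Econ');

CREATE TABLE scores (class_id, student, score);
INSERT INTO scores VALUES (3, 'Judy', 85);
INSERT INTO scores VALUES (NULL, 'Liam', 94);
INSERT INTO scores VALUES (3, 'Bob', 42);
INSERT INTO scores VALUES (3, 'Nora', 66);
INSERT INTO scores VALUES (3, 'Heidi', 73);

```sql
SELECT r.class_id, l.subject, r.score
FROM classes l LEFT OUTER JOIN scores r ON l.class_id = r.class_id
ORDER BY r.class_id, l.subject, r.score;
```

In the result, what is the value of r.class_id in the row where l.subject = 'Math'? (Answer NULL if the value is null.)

NULL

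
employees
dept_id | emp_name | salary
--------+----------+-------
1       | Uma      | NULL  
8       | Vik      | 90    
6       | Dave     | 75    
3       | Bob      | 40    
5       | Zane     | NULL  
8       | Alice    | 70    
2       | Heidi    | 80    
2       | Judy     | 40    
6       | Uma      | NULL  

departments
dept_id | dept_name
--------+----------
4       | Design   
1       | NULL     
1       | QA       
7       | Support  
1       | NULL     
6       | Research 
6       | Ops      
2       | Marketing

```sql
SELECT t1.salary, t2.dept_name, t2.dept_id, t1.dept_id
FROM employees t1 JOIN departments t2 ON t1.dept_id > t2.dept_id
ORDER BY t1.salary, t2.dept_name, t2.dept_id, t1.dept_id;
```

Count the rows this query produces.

41

INNER JOIN keeps only pairs where the ON condition holds.
Matching on t1.dept_id > t2.dept_id.
- t1 row (dept_id=1): no match → dropped.
- t1 row (dept_id=8): matches 8 t2 row(s) → 8 output row(s).
- t1 row (dept_id=6): matches 5 t2 row(s) → 5 output row(s).
- t1 row (dept_id=3): matches 4 t2 row(s) → 4 output row(s).
- t1 row (dept_id=5): matches 5 t2 row(s) → 5 output row(s).
- t1 row (dept_id=8): matches 8 t2 row(s) → 8 output row(s).
- t1 row (dept_id=2): matches 3 t2 row(s) → 3 output row(s).
- t1 row (dept_id=2): matches 3 t2 row(s) → 3 output row(s).
- t1 row (dept_id=6): matches 5 t2 row(s) → 5 output row(s).
Total: 41 rows.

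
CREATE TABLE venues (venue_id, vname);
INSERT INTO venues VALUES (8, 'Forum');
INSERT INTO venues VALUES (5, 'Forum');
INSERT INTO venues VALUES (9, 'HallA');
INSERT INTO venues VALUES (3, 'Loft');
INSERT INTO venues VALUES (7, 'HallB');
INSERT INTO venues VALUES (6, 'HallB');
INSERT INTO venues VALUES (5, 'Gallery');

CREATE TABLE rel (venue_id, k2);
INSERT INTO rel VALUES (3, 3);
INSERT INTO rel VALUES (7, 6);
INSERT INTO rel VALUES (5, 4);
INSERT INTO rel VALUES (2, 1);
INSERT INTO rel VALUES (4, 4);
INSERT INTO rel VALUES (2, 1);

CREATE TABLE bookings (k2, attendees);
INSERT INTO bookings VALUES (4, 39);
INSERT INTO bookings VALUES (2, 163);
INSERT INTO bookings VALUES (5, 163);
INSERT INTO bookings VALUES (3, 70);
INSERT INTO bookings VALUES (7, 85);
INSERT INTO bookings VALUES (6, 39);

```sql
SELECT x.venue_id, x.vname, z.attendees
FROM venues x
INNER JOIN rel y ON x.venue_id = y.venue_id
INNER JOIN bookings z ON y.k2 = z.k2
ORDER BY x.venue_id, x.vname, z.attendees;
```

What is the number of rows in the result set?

4

Joins associate left-to-right: venues INNER JOIN rel on venue_id gives 4 intermediate row(s).
Then INNER JOIN `bookings z` on k2: keep only rows whose y.k2 appears in z.
Result: 4 row(s).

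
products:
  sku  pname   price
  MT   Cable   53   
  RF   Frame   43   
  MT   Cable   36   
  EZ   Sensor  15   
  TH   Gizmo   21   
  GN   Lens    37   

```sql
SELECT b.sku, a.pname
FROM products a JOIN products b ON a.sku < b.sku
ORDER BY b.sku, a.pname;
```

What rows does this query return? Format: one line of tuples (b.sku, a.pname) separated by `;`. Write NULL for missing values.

(GN, Sensor); (MT, Lens); (MT, Lens); (MT, Sensor); (MT, Sensor); (RF, Cable); (RF, Cable); (RF, Lens); (RF, Sensor); (TH, Cable); (TH, Cable); (TH, Frame); (TH, Lens); (TH, Sensor)

INNER JOIN keeps only pairs where the ON condition holds.
Matching on a.sku < b.sku.
- a (sku=MT) pairs with 2 row(s) of b.
- a (sku=RF) pairs with 1 row(s) of b.
- a (sku=MT) pairs with 2 row(s) of b.
- a (sku=EZ) pairs with 5 row(s) of b.
- a (sku=TH) has no partner → excluded.
- a (sku=GN) pairs with 4 row(s) of b.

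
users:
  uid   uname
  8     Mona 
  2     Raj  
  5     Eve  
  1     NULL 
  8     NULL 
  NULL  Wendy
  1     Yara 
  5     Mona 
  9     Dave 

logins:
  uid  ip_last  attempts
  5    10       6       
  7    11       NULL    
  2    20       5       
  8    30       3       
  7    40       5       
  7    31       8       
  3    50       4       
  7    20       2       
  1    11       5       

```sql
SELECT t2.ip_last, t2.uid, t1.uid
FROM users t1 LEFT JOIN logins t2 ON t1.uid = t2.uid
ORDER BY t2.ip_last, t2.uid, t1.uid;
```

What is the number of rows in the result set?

LEFT JOIN keeps every row from `users`; unmatched rows get NULL for `logins`'s columns.
Matching on t1.uid = t2.uid. A NULL in a compared column never satisfies the condition.
- t1 row (uid=8): matches 1 t2 row(s) → 1 output row(s).
- t1 row (uid=2): matches 1 t2 row(s) → 1 output row(s).
- t1 row (uid=5): matches 1 t2 row(s) → 1 output row(s).
- t1 row (uid=1): matches 1 t2 row(s) → 1 output row(s).
- t1 row (uid=8): matches 1 t2 row(s) → 1 output row(s).
- t1 row (uid=NULL): no match → kept, t2 columns NULL.
- t1 row (uid=1): matches 1 t2 row(s) → 1 output row(s).
- t1 row (uid=5): matches 1 t2 row(s) → 1 output row(s).
- t1 row (uid=9): no match → kept, t2 columns NULL.
Total: 7 matched + 2 padded = 9 rows.

9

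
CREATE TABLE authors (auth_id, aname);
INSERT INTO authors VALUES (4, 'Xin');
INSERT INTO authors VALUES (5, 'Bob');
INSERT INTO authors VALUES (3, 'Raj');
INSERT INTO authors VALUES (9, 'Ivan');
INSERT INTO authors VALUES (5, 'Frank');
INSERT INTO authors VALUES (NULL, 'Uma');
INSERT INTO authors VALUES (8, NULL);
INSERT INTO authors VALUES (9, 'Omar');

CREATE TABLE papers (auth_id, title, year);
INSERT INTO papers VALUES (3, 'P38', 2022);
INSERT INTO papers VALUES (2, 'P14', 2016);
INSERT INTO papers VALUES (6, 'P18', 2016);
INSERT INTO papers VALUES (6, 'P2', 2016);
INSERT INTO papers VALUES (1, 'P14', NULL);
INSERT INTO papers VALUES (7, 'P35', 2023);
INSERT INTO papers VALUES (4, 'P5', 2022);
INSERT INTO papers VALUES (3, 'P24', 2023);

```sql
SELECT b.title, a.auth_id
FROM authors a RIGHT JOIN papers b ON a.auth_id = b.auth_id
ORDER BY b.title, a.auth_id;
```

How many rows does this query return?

RIGHT JOIN keeps every row from `papers`; unmatched rows get NULL for `authors`'s columns.
Matching on a.auth_id = b.auth_id. A NULL in a compared column never satisfies the condition.
- a (auth_id=4) pairs with 1 row(s) of b.
- a (auth_id=5) has no partner in b.
- a (auth_id=3) pairs with 2 row(s) of b.
- a (auth_id=9) has no partner in b.
- a (auth_id=5) has no partner in b.
- a (auth_id=NULL) has no partner in b.
- a (auth_id=8) has no partner in b.
- a (auth_id=9) has no partner in b.
- plus 5 unmatched b row(s), each kept with NULL a columns.
Total: 3 matched + 5 padded = 8 rows.

8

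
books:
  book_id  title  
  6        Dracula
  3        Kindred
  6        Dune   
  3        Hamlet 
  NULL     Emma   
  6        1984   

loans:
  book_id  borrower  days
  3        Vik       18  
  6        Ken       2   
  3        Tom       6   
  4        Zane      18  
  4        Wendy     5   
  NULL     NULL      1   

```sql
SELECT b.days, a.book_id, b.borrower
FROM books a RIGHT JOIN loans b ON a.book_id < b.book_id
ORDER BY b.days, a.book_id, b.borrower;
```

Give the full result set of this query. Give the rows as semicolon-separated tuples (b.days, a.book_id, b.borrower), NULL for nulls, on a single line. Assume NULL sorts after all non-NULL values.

(1, NULL, NULL); (2, 3, Ken); (2, 3, Ken); (5, 3, Wendy); (5, 3, Wendy); (6, NULL, Tom); (18, 3, Zane); (18, 3, Zane); (18, NULL, Vik)

RIGHT JOIN keeps every row from `loans`; unmatched rows get NULL for `books`'s columns.
Matching on a.book_id < b.book_id. A NULL in a compared column never satisfies the condition.
Matched pairs: 6; unmatched b rows kept: 3.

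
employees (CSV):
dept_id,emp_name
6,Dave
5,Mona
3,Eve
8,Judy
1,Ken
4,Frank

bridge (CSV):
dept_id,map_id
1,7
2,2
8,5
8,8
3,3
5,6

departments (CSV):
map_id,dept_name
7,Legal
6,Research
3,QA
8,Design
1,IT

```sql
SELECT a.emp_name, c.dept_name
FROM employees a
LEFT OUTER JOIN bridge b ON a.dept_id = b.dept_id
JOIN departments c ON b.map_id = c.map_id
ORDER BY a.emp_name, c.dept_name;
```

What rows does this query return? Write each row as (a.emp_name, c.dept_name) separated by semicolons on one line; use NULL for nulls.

(Eve, QA); (Judy, Design); (Ken, Legal); (Mona, Research)

Joins associate left-to-right: employees LEFT JOIN bridge on dept_id gives 7 intermediate row(s).
Then INNER JOIN `departments c` on map_id: keep only rows whose b.map_id appears in c.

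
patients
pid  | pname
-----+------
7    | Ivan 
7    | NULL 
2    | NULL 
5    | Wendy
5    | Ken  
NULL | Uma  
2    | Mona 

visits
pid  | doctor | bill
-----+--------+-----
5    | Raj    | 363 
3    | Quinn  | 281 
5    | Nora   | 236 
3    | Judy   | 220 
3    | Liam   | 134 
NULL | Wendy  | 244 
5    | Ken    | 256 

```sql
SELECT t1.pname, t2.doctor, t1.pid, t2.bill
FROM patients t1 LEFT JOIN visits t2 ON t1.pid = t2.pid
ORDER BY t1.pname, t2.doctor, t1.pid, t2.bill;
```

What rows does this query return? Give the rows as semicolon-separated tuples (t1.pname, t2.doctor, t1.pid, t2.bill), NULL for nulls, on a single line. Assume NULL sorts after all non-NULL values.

LEFT JOIN keeps every row from `patients`; unmatched rows get NULL for `visits`'s columns.
Matching on t1.pid = t2.pid. A NULL in a compared column never satisfies the condition.
Matched pairs: 6; unmatched t1 rows kept: 5.

(Ivan, NULL, 7, NULL); (Ken, Ken, 5, 256); (Ken, Nora, 5, 236); (Ken, Raj, 5, 363); (Mona, NULL, 2, NULL); (Uma, NULL, NULL, NULL); (Wendy, Ken, 5, 256); (Wendy, Nora, 5, 236); (Wendy, Raj, 5, 363); (NULL, NULL, 2, NULL); (NULL, NULL, 7, NULL)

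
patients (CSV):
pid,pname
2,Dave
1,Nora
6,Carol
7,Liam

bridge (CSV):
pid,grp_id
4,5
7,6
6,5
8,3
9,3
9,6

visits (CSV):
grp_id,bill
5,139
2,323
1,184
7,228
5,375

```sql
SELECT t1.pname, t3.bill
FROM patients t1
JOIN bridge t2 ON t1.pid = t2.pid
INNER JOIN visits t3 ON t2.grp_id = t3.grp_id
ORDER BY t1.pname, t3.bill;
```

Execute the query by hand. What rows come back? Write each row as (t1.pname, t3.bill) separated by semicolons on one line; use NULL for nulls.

Evaluate left to right. First `patients t1 INNER JOIN bridge t2` on pid: 2 row(s).
Then INNER JOIN `visits t3` on grp_id: keep only rows whose t2.grp_id appears in t3.

(Carol, 139); (Carol, 375)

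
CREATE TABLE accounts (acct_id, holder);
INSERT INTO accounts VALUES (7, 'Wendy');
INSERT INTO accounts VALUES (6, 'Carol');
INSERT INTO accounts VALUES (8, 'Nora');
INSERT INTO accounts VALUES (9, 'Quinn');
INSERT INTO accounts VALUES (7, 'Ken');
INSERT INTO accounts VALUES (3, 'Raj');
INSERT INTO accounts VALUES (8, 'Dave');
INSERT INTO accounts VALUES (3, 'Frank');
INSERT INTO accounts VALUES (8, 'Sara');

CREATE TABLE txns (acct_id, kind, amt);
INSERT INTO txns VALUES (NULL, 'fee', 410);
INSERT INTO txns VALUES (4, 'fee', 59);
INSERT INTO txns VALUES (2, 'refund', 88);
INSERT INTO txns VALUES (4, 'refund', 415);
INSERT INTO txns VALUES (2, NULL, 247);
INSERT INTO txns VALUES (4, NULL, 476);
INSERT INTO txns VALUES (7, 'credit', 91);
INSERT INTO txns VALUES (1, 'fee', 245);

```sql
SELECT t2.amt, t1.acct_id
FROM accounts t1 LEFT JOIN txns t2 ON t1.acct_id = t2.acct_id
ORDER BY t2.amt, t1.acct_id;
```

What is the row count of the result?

LEFT JOIN keeps every row from `accounts`; unmatched rows get NULL for `txns`'s columns.
Matching on t1.acct_id = t2.acct_id. A NULL in a compared column never satisfies the condition.
Matched pairs: 2; unmatched t1 rows kept: 7.
Total: 2 matched + 7 padded = 9 rows.

9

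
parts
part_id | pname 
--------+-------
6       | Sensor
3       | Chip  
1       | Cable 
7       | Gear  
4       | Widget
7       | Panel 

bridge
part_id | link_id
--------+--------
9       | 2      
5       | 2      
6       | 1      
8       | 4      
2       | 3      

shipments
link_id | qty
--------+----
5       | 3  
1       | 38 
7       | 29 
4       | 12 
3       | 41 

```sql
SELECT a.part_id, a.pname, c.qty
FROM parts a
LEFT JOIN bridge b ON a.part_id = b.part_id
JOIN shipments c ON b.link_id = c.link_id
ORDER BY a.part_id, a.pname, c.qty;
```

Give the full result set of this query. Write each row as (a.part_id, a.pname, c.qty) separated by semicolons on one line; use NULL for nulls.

Step 1 — a LEFT JOIN b on part_id → 6 row(s).
Then INNER JOIN `shipments c` on link_id: keep only rows whose b.link_id appears in c.

(6, Sensor, 38)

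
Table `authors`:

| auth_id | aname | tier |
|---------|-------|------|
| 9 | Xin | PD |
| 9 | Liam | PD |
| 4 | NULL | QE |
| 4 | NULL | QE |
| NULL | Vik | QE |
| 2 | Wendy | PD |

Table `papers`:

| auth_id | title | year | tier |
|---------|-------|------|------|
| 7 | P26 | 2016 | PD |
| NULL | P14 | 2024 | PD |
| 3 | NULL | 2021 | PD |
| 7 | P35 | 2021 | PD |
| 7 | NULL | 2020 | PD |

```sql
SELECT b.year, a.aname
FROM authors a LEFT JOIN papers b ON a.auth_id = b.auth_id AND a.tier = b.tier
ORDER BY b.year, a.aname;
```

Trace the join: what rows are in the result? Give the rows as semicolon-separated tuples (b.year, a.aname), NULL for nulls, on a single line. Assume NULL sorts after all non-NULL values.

(NULL, Liam); (NULL, Vik); (NULL, Wendy); (NULL, Xin); (NULL, NULL); (NULL, NULL)

LEFT JOIN keeps every row from `authors`; unmatched rows get NULL for `papers`'s columns.
Matching on a.auth_id = b.auth_id AND a.tier = b.tier. A NULL in a compared column never satisfies the condition.
- a row (auth_id=9, tier=PD): no match → kept, b columns NULL.
- a row (auth_id=9, tier=PD): no match → kept, b columns NULL.
- a row (auth_id=4, tier=QE): no match → kept, b columns NULL.
- a row (auth_id=4, tier=QE): no match → kept, b columns NULL.
- a row (auth_id=NULL, tier=QE): no match → kept, b columns NULL.
- a row (auth_id=2, tier=PD): no match → kept, b columns NULL.
After projecting and ordering:
b.year | a.aname
NULL | Liam
NULL | Vik
NULL | Wendy
NULL | Xin
NULL | NULL
NULL | NULL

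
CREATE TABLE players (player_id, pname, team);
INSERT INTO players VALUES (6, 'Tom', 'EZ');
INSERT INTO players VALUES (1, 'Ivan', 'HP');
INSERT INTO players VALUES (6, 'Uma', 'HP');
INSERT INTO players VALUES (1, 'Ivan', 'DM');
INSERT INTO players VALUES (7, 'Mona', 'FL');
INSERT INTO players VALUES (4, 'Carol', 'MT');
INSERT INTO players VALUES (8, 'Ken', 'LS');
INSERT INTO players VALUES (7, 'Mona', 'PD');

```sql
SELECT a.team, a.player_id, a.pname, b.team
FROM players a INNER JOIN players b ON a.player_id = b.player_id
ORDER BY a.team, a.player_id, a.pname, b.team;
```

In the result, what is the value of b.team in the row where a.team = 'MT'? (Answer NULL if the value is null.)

MT

INNER JOIN keeps only pairs where the ON condition holds.
Matching on a.player_id = b.player_id.
- a (player_id=6) pairs with 2 row(s) of b.
- a (player_id=1) pairs with 2 row(s) of b.
- a (player_id=6) pairs with 2 row(s) of b.
- a (player_id=1) pairs with 2 row(s) of b.
- a (player_id=7) pairs with 2 row(s) of b.
- a (player_id=4) pairs with 1 row(s) of b.
- a (player_id=8) pairs with 1 row(s) of b.
- a (player_id=7) pairs with 2 row(s) of b.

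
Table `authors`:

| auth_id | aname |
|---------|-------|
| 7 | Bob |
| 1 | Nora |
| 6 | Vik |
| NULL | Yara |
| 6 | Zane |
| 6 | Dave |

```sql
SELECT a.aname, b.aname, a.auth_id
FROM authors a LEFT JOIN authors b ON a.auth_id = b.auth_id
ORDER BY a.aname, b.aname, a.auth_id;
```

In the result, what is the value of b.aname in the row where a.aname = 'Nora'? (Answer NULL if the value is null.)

Nora

LEFT JOIN keeps every row from `authors a`; unmatched rows get NULL for `authors b`'s columns.
Matching on a.auth_id = b.auth_id. A NULL in a compared column never satisfies the condition.
- a (auth_id=7) pairs with 1 row(s) of b.
- a (auth_id=1) pairs with 1 row(s) of b.
- a (auth_id=6) pairs with 3 row(s) of b.
- a (auth_id=NULL) has no partner → padded with NULL.
- a (auth_id=6) pairs with 3 row(s) of b.
- a (auth_id=6) pairs with 3 row(s) of b.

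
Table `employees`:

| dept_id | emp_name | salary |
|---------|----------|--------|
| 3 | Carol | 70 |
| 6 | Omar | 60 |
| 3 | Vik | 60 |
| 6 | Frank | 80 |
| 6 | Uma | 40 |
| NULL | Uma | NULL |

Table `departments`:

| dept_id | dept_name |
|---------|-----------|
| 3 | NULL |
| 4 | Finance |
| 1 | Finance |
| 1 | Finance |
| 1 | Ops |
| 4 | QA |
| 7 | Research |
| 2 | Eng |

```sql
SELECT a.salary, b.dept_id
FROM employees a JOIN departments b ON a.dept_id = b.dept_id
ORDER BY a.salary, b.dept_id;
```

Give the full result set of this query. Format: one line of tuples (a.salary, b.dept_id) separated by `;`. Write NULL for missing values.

INNER JOIN keeps only pairs where the ON condition holds.
Matching on a.dept_id = b.dept_id. A NULL in a compared column never satisfies the condition.
- dept_id=3: 1 matching b row(s), so 1 row(s) emitted.
- dept_id=6: no matching b row, dropped.
- dept_id=3: 1 matching b row(s), so 1 row(s) emitted.
- dept_id=6: no matching b row, dropped.
- dept_id=6: no matching b row, dropped.
- dept_id=NULL: no matching b row, dropped.
After projecting and ordering:
a.salary | b.dept_id
60 | 3
70 | 3

(60, 3); (70, 3)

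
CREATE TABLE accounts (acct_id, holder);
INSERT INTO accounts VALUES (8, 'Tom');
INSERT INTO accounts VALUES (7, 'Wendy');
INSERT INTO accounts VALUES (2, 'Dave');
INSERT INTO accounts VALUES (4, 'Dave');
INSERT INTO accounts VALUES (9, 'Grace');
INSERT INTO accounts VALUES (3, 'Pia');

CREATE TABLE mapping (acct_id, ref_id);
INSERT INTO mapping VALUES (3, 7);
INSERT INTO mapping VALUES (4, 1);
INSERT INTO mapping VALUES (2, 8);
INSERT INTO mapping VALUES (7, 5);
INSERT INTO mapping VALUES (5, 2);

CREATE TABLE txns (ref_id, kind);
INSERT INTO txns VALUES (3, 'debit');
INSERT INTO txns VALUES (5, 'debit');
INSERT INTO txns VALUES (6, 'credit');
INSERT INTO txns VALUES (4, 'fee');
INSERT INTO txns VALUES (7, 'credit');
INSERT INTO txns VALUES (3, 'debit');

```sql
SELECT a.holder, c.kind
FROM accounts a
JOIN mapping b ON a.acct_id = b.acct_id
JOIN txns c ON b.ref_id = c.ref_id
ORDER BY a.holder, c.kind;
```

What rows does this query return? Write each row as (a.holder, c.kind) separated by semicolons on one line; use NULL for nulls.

(Pia, credit); (Wendy, debit)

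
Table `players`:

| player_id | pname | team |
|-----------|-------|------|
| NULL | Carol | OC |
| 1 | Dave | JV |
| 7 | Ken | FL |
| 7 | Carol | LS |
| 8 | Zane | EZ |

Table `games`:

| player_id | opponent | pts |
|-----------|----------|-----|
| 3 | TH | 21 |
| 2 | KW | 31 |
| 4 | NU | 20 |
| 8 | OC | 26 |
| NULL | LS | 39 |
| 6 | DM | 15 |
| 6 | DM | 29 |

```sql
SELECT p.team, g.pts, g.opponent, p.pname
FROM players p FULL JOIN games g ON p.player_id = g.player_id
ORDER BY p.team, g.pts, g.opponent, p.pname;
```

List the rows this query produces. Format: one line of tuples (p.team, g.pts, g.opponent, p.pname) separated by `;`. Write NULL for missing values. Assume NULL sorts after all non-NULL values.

FULL OUTER JOIN keeps every row from both sides; unmatched rows get NULL for the other side's columns.
Matching on p.player_id = g.player_id. A NULL in a compared column never satisfies the condition.
- player_id=NULL: no g row matches, row kept with g columns NULL.
- player_id=1: no g row matches, row kept with g columns NULL.
- player_id=7: no g row matches, row kept with g columns NULL.
- player_id=7: no g row matches, row kept with g columns NULL.
- player_id=8: 1 matching g row(s), so 1 row(s) emitted.
- 6 row(s) from g found no p partner → padded with NULL.

(EZ, 26, OC, Zane); (FL, NULL, NULL, Ken); (JV, NULL, NULL, Dave); (LS, NULL, NULL, Carol); (OC, NULL, NULL, Carol); (NULL, 15, DM, NULL); (NULL, 20, NU, NULL); (NULL, 21, TH, NULL); (NULL, 29, DM, NULL); (NULL, 31, KW, NULL); (NULL, 39, LS, NULL)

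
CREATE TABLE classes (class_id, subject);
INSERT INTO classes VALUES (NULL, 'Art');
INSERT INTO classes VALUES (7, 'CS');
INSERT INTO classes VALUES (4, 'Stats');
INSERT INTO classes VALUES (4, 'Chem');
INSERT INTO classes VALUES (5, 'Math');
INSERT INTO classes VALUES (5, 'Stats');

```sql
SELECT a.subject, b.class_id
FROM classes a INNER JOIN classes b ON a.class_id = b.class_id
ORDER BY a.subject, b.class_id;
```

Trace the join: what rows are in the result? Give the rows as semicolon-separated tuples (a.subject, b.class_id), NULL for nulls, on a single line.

(CS, 7); (Chem, 4); (Chem, 4); (Math, 5); (Math, 5); (Stats, 4); (Stats, 4); (Stats, 5); (Stats, 5)

INNER JOIN keeps only pairs where the ON condition holds.
Matching on a.class_id = b.class_id. A NULL in a compared column never satisfies the condition.
Matched pairs: 9.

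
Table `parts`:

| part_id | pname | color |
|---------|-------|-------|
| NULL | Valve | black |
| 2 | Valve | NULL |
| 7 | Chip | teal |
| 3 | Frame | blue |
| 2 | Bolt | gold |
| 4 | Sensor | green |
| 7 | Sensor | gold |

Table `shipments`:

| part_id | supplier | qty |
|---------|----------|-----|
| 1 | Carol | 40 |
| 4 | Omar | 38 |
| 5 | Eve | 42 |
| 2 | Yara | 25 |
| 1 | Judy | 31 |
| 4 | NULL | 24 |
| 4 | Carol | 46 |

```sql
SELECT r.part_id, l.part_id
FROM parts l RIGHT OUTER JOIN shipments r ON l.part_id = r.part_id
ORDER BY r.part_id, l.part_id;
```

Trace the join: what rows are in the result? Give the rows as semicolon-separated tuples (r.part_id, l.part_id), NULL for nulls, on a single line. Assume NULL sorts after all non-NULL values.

RIGHT JOIN keeps every row from `shipments`; unmatched rows get NULL for `parts`'s columns.
Matching on l.part_id = r.part_id. A NULL in a compared column never satisfies the condition.
Matched pairs: 5; unmatched r rows kept: 3.

(1, NULL); (1, NULL); (2, 2); (2, 2); (4, 4); (4, 4); (4, 4); (5, NULL)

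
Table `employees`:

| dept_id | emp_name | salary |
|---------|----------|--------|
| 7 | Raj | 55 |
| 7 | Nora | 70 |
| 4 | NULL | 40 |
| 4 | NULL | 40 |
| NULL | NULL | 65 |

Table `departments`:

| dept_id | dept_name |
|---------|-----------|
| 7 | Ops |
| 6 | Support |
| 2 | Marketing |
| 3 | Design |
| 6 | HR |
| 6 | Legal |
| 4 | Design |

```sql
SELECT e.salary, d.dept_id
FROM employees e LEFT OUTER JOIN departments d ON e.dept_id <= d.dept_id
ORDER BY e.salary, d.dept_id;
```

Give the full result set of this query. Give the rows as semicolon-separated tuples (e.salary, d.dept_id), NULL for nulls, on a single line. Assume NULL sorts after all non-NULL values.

LEFT JOIN keeps every row from `employees`; unmatched rows get NULL for `departments`'s columns.
Matching on e.dept_id <= d.dept_id. A NULL in a compared column never satisfies the condition.
- e row (dept_id=7): matches 1 d row(s) → 1 output row(s).
- e row (dept_id=7): matches 1 d row(s) → 1 output row(s).
- e row (dept_id=4): matches 5 d row(s) → 5 output row(s).
- e row (dept_id=4): matches 5 d row(s) → 5 output row(s).
- e row (dept_id=NULL): no match → kept, d columns NULL.

(40, 4); (40, 4); (40, 6); (40, 6); (40, 6); (40, 6); (40, 6); (40, 6); (40, 7); (40, 7); (55, 7); (65, NULL); (70, 7)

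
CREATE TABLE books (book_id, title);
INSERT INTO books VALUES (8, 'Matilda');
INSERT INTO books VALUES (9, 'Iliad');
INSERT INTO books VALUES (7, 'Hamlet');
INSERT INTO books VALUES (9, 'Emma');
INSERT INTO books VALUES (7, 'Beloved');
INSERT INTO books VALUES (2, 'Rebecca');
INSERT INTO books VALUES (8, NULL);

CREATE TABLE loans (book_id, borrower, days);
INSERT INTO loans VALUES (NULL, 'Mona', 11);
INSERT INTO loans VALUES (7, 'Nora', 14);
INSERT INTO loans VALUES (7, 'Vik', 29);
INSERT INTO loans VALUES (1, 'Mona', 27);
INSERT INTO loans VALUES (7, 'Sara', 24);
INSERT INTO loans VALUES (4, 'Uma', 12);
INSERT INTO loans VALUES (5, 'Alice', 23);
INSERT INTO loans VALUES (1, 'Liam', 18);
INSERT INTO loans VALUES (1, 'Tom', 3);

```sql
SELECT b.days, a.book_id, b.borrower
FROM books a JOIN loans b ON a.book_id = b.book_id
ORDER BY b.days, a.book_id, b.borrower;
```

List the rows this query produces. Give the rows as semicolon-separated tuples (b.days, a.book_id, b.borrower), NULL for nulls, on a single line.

INNER JOIN keeps only pairs where the ON condition holds.
Matching on a.book_id = b.book_id. A NULL in a compared column never satisfies the condition.
- a row (book_id=8): no match → dropped.
- a row (book_id=9): no match → dropped.
- a row (book_id=7): matches 3 b row(s) → 3 output row(s).
- a row (book_id=9): no match → dropped.
- a row (book_id=7): matches 3 b row(s) → 3 output row(s).
- a row (book_id=2): no match → dropped.
- a row (book_id=8): no match → dropped.
After projecting and ordering:
b.days | a.book_id | b.borrower
14 | 7 | Nora
14 | 7 | Nora
24 | 7 | Sara
24 | 7 | Sara
29 | 7 | Vik
29 | 7 | Vik

(14, 7, Nora); (14, 7, Nora); (24, 7, Sara); (24, 7, Sara); (29, 7, Vik); (29, 7, Vik)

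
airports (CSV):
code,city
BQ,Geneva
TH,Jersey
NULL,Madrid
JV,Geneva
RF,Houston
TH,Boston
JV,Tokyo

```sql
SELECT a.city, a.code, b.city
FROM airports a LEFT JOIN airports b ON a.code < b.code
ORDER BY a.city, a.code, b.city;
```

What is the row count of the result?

16

LEFT JOIN keeps every row from `airports a`; unmatched rows get NULL for `airports b`'s columns.
Matching on a.code < b.code. A NULL in a compared column never satisfies the condition.
- a row (code=BQ): matches 5 b row(s) → 5 output row(s).
- a row (code=TH): no match → kept, b columns NULL.
- a row (code=NULL): no match → kept, b columns NULL.
- a row (code=JV): matches 3 b row(s) → 3 output row(s).
- a row (code=RF): matches 2 b row(s) → 2 output row(s).
- a row (code=TH): no match → kept, b columns NULL.
- a row (code=JV): matches 3 b row(s) → 3 output row(s).
Total: 13 matched + 3 padded = 16 rows.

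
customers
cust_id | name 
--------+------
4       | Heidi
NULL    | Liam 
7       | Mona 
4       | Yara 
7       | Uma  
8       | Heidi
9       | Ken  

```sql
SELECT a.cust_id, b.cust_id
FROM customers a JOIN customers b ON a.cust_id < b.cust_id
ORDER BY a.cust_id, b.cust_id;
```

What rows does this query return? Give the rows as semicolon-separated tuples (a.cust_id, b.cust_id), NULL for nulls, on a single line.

(4, 7); (4, 7); (4, 7); (4, 7); (4, 8); (4, 8); (4, 9); (4, 9); (7, 8); (7, 8); (7, 9); (7, 9); (8, 9)

INNER JOIN keeps only pairs where the ON condition holds.
Matching on a.cust_id < b.cust_id. A NULL in a compared column never satisfies the condition.
- a row (cust_id=4): matches 4 b row(s) → 4 output row(s).
- a row (cust_id=NULL): no match → dropped.
- a row (cust_id=7): matches 2 b row(s) → 2 output row(s).
- a row (cust_id=4): matches 4 b row(s) → 4 output row(s).
- a row (cust_id=7): matches 2 b row(s) → 2 output row(s).
- a row (cust_id=8): matches 1 b row(s) → 1 output row(s).
- a row (cust_id=9): no match → dropped.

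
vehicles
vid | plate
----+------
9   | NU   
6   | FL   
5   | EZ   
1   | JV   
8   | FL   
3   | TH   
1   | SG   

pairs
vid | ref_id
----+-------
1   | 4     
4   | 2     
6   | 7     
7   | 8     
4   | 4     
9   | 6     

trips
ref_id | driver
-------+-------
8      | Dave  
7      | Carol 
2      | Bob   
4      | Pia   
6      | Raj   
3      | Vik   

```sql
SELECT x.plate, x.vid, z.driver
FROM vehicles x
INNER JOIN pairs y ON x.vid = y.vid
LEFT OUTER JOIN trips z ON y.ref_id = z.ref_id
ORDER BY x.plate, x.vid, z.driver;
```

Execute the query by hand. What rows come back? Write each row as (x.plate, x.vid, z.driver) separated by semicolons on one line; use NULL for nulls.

Evaluate left to right. First `vehicles x INNER JOIN pairs y` on vid: 4 row(s).
Then LEFT JOIN `trips z` on ref_id: each of those 4 rows is kept; rows whose y.ref_id has no match in z get NULL for z's columns.

(FL, 6, Carol); (JV, 1, Pia); (NU, 9, Raj); (SG, 1, Pia)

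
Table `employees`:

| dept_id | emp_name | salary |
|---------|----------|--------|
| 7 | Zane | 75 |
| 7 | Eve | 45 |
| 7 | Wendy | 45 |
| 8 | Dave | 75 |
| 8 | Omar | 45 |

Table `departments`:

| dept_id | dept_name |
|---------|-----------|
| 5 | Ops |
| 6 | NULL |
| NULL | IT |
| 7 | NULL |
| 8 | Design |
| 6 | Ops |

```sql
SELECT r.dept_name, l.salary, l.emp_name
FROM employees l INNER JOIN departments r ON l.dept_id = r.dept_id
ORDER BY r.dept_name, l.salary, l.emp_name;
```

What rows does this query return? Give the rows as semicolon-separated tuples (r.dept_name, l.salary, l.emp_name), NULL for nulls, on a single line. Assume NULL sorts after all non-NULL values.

INNER JOIN keeps only pairs where the ON condition holds.
Matching on l.dept_id = r.dept_id. A NULL in a compared column never satisfies the condition.
- l (dept_id=7) pairs with 1 row(s) of r.
- l (dept_id=7) pairs with 1 row(s) of r.
- l (dept_id=7) pairs with 1 row(s) of r.
- l (dept_id=8) pairs with 1 row(s) of r.
- l (dept_id=8) pairs with 1 row(s) of r.
After projecting and ordering:
r.dept_name | l.salary | l.emp_name
Design | 45 | Omar
Design | 75 | Dave
NULL | 45 | Eve
NULL | 45 | Wendy
NULL | 75 | Zane

(Design, 45, Omar); (Design, 75, Dave); (NULL, 45, Eve); (NULL, 45, Wendy); (NULL, 75, Zane)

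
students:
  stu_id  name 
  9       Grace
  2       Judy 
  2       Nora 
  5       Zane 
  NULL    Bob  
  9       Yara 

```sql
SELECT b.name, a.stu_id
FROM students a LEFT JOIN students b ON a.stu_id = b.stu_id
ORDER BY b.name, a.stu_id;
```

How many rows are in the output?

10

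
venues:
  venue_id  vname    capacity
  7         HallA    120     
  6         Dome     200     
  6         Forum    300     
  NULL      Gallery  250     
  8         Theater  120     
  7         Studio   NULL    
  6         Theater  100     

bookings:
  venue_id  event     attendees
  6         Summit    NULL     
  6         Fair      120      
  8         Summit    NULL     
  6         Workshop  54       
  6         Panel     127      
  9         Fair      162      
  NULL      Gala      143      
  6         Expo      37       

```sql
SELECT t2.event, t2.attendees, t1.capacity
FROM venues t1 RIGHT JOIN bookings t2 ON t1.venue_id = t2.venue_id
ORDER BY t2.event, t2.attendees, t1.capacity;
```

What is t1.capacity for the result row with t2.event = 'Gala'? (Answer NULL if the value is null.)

NULL

RIGHT JOIN keeps every row from `bookings`; unmatched rows get NULL for `venues`'s columns.
Matching on t1.venue_id = t2.venue_id. A NULL in a compared column never satisfies the condition.
- venue_id=7: no matching t2 row.
- venue_id=6: 5 matching t2 row(s), so 5 row(s) emitted.
- venue_id=6: 5 matching t2 row(s), so 5 row(s) emitted.
- venue_id=NULL: no matching t2 row.
- venue_id=8: 1 matching t2 row(s), so 1 row(s) emitted.
- venue_id=7: no matching t2 row.
- venue_id=6: 5 matching t2 row(s), so 5 row(s) emitted.
- 2 t2 row(s) had no t1 match → kept, t1 columns NULL.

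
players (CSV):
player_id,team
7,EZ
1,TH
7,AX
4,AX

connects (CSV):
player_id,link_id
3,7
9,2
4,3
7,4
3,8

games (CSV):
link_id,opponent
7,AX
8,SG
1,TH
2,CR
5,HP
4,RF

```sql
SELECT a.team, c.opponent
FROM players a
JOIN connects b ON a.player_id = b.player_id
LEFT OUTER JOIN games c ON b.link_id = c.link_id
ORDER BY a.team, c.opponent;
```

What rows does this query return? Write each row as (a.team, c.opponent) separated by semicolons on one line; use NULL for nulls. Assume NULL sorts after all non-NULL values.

Joins associate left-to-right: players INNER JOIN connects on player_id gives 3 intermediate row(s).
Then LEFT JOIN `games c` on link_id: each of those 3 rows is kept; rows whose b.link_id has no match in c get NULL for c's columns.

(AX, RF); (AX, NULL); (EZ, RF)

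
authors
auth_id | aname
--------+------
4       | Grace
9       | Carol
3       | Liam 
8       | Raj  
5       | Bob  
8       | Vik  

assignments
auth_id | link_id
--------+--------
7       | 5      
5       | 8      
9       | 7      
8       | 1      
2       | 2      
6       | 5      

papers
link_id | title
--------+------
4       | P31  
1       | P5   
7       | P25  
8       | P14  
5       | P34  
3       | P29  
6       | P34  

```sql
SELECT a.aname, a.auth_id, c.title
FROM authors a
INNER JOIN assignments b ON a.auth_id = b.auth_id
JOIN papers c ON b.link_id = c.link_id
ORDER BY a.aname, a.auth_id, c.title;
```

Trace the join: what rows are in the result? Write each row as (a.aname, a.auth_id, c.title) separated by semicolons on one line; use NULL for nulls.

(Bob, 5, P14); (Carol, 9, P25); (Raj, 8, P5); (Vik, 8, P5)

Joins associate left-to-right: authors INNER JOIN assignments on auth_id gives 4 intermediate row(s).
Then INNER JOIN `papers c` on link_id: keep only rows whose b.link_id appears in c.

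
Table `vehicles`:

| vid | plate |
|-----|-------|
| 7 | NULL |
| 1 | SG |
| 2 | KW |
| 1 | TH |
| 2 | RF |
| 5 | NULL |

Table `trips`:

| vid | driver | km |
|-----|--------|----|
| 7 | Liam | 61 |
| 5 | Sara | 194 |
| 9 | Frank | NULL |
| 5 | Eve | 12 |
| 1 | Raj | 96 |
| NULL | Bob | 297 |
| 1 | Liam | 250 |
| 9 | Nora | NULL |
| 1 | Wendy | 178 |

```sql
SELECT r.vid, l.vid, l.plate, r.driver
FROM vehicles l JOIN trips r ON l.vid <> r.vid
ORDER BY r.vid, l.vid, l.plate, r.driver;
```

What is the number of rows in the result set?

INNER JOIN keeps only pairs where the ON condition holds.
Matching on l.vid <> r.vid. A NULL in a compared column never satisfies the condition.
Matched pairs: 39.
Total: 39 rows.

39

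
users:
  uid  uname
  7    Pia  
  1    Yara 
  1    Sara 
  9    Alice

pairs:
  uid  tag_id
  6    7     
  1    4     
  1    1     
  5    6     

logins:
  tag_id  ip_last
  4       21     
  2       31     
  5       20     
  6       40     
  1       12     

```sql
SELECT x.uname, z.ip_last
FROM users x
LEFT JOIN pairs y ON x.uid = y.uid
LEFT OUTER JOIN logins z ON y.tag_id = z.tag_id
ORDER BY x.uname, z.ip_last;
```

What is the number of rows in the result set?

6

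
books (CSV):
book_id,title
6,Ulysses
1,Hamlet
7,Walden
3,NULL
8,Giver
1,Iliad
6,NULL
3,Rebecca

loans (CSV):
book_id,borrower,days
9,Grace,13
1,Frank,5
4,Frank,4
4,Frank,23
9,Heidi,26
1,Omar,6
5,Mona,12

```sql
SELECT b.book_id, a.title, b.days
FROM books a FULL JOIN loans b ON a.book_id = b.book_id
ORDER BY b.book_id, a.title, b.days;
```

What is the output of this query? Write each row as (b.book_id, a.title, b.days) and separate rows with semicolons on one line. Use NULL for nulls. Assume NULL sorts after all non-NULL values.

FULL OUTER JOIN keeps every row from both sides; unmatched rows get NULL for the other side's columns.
Matching on a.book_id = b.book_id.
- book_id=6: no b row matches, row kept with b columns NULL.
- book_id=1: 2 matching b row(s), so 2 row(s) emitted.
- book_id=7: no b row matches, row kept with b columns NULL.
- book_id=3: no b row matches, row kept with b columns NULL.
- book_id=8: no b row matches, row kept with b columns NULL.
- book_id=1: 2 matching b row(s), so 2 row(s) emitted.
- book_id=6: no b row matches, row kept with b columns NULL.
- book_id=3: no b row matches, row kept with b columns NULL.
- plus 5 unmatched b row(s), each kept with NULL a columns.

(1, Hamlet, 5); (1, Hamlet, 6); (1, Iliad, 5); (1, Iliad, 6); (4, NULL, 4); (4, NULL, 23); (5, NULL, 12); (9, NULL, 13); (9, NULL, 26); (NULL, Giver, NULL); (NULL, Rebecca, NULL); (NULL, Ulysses, NULL); (NULL, Walden, NULL); (NULL, NULL, NULL); (NULL, NULL, NULL)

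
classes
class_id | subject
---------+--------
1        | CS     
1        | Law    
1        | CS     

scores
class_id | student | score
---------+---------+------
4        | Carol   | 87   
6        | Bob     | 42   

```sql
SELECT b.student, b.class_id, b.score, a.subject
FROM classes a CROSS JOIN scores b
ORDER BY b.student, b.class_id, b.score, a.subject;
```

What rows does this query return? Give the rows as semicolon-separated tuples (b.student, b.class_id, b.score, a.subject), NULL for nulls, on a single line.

(Bob, 6, 42, CS); (Bob, 6, 42, CS); (Bob, 6, 42, Law); (Carol, 4, 87, CS); (Carol, 4, 87, CS); (Carol, 4, 87, Law)

CROSS JOIN pairs every row of `classes` with every row of `scores`: 3 × 2 = 6 rows.
After projecting and ordering:
b.student | b.class_id | b.score | a.subject
Bob | 6 | 42 | CS
Bob | 6 | 42 | CS
Bob | 6 | 42 | Law
Carol | 4 | 87 | CS
Carol | 4 | 87 | CS
Carol | 4 | 87 | Law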